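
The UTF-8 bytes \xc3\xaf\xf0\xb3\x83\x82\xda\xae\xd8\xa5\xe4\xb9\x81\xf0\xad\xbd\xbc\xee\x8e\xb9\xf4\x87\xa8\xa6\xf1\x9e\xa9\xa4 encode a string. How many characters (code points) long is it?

9

Byte at offset 0: 0xC3 = 11000011 → 2-byte char (#1). Advance 2.
Byte at offset 2: 0xF0 = 11110000 → 4-byte char (#2). Advance 4.
Byte at offset 6: 0xDA = 11011010 → 2-byte char (#3). Advance 2.
Byte at offset 8: 0xD8 = 11011000 → 2-byte char (#4). Advance 2.
Byte at offset 10: 0xE4 = 11100100 → 3-byte char (#5). Advance 3.
Byte at offset 13: 0xF0 = 11110000 → 4-byte char (#6). Advance 4.
Byte at offset 17: 0xEE = 11101110 → 3-byte char (#7). Advance 3.
Byte at offset 20: 0xF4 = 11110100 → 4-byte char (#8). Advance 4.
Byte at offset 24: 0xF1 = 11110001 → 4-byte char (#9). Advance 4.
Reached end at offset 28 after 9 code points.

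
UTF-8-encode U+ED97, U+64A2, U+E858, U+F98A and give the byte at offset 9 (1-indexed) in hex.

0x98

1-indexed offset 9 is 0-indexed offset 8.
U+ED97 → 3-byte form EE B6 97 at offsets 0–2.
U+64A2 → 3-byte form E6 92 A2 at offsets 3–5.
U+E858 → 3-byte form EE A1 98 at offsets 6–8.
Offset 8 falls in char 3's range; it's byte 3 of EE A1 98 = 0x98.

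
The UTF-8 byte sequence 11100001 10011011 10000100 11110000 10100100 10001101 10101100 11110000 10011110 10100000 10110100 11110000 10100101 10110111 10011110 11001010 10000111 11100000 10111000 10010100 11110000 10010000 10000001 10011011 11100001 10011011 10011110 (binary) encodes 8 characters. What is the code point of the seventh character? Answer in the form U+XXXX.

Offset 0: leading byte 0xE1 = 11100001 → 3-byte char #1 = E1 9B 84.
Offset 3: leading byte 0xF0 = 11110000 → 4-byte char #2 = F0 A4 8D AC.
Offset 7: leading byte 0xF0 = 11110000 → 4-byte char #3 = F0 9E A0 B4.
Offset 11: leading byte 0xF0 = 11110000 → 4-byte char #4 = F0 A5 B7 9E.
Offset 15: leading byte 0xCA = 11001010 → 2-byte char #5 = CA 87.
Offset 17: leading byte 0xE0 = 11100000 → 3-byte char #6 = E0 B8 94.
Offset 20: leading byte 0xF0 = 11110000 → 4-byte char #7 = F0 90 81 9B.
Leading byte 0xF0 = 11110000 matches 11110xxx → 4-byte sequence.
Byte 1: 0xF0 = 11110000, payload 000 (3 bits).
Byte 2: 0x90 = 10010000 (10xxxxxx ✓), payload 010000.
Byte 3: 0x81 = 10000001 (10xxxxxx ✓), payload 000001.
Byte 4: 0x9B = 10011011 (10xxxxxx ✓), payload 011011.
Concatenate: 000010000000001011011 = 0x1005B (21 bits → U+1005B).

U+1005B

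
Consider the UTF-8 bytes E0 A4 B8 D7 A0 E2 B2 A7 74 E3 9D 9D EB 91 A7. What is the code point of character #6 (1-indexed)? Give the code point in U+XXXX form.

U+B467

Offset 0: leading byte 0xE0 = 11100000 → 3-byte char #1 = E0 A4 B8.
Offset 3: leading byte 0xD7 = 11010111 → 2-byte char #2 = D7 A0.
Offset 5: leading byte 0xE2 = 11100010 → 3-byte char #3 = E2 B2 A7.
Offset 8: leading byte 0x74 = 01110100 → 1-byte char #4 = 74.
Offset 9: leading byte 0xE3 = 11100011 → 3-byte char #5 = E3 9D 9D.
Offset 12: leading byte 0xEB = 11101011 → 3-byte char #6 = EB 91 A7.
Leading byte 0xEB = 11101011 matches 1110xxxx → 3-byte sequence.
Byte 1: 0xEB = 11101011, payload 1011 (4 bits).
Byte 2: 0x91 = 10010001 (10xxxxxx ✓), payload 010001.
Byte 3: 0xA7 = 10100111 (10xxxxxx ✓), payload 100111.
Concatenate: 1011010001100111 = 0xB467 (16 bits → U+B467).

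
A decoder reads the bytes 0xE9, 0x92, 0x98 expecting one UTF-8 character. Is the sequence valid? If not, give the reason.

Leading byte 0xE9 = 11101001 → 3-byte form.
Continuation bytes 0x92=10010010, 0x98=10011000 all match 10xxxxxx.
Decoded value 0x9498 is ≥ 0x800 (shortest form) and not a surrogate.

valid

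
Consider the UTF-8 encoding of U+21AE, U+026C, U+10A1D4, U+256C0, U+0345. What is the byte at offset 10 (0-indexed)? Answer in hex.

U+21AE → 3-byte form E2 86 AE at offsets 0–2.
U+026C → 2-byte form C9 AC at offsets 3–4.
U+10A1D4 → 4-byte form F4 8A 87 94 at offsets 5–8.
U+256C0 → 4-byte form F0 A5 9B 80 at offsets 9–12.
Offset 10 falls in char 4's range; it's byte 2 of F0 A5 9B 80 = 0xA5.

0xA5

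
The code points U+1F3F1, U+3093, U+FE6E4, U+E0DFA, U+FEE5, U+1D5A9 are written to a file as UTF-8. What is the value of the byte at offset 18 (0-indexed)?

U+1F3F1 → 4-byte form F0 9F 8F B1 at offsets 0–3.
U+3093 → 3-byte form E3 82 93 at offsets 4–6.
U+FE6E4 → 4-byte form F3 BE 9B A4 at offsets 7–10.
U+E0DFA → 4-byte form F3 A0 B7 BA at offsets 11–14.
U+FEE5 → 3-byte form EF BB A5 at offsets 15–17.
U+1D5A9 → 4-byte form F0 9D 96 A9 at offsets 18–21.
Offset 18 falls in char 6's range; it's byte 1 of F0 9D 96 A9 = 0xF0.

0xF0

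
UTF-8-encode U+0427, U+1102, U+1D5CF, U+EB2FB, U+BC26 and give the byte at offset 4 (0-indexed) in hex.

U+0427 → 2-byte form D0 A7 at offsets 0–1.
U+1102 → 3-byte form E1 84 82 at offsets 2–4.
Offset 4 falls in char 2's range; it's byte 3 of E1 84 82 = 0x82.

0x82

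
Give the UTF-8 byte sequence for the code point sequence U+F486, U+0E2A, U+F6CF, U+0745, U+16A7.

U+F486: 3-byte form → EF 92 86.
U+0E2A: 3-byte form → E0 B8 AA.
U+F6CF: 3-byte form → EF 9B 8F.
U+0745: 2-byte form → DD 85.
U+16A7: 3-byte form → E1 9A A7.
Concatenated (14 bytes): EF 92 86 E0 B8 AA EF 9B 8F DD 85 E1 9A A7.

EF 92 86 E0 B8 AA EF 9B 8F DD 85 E1 9A A7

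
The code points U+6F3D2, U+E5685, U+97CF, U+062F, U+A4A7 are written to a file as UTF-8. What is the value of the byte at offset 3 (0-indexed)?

0x92

U+6F3D2 → 4-byte form F1 AF 8F 92 at offsets 0–3.
Offset 3 falls in char 1's range; it's byte 4 of F1 AF 8F 92 = 0x92.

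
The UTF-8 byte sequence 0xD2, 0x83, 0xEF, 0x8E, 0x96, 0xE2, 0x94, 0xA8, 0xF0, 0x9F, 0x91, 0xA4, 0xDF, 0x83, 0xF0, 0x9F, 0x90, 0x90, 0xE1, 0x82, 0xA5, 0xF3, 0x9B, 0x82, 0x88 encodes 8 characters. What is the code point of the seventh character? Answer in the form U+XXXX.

U+10A5

Offset 0: leading byte 0xD2 = 11010010 → 2-byte char #1 = D2 83.
Offset 2: leading byte 0xEF = 11101111 → 3-byte char #2 = EF 8E 96.
Offset 5: leading byte 0xE2 = 11100010 → 3-byte char #3 = E2 94 A8.
Offset 8: leading byte 0xF0 = 11110000 → 4-byte char #4 = F0 9F 91 A4.
Offset 12: leading byte 0xDF = 11011111 → 2-byte char #5 = DF 83.
Offset 14: leading byte 0xF0 = 11110000 → 4-byte char #6 = F0 9F 90 90.
Offset 18: leading byte 0xE1 = 11100001 → 3-byte char #7 = E1 82 A5.
Leading byte 0xE1 = 11100001 matches 1110xxxx → 3-byte sequence.
Byte 1: 0xE1 = 11100001, payload 0001 (4 bits).
Byte 2: 0x82 = 10000010 (10xxxxxx ✓), payload 000010.
Byte 3: 0xA5 = 10100101 (10xxxxxx ✓), payload 100101.
Concatenate: 0001000010100101 = 0x10A5 (16 bits → U+10A5).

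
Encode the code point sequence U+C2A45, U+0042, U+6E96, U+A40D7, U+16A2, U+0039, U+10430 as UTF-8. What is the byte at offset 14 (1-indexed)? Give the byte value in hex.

0x9A

1-indexed offset 14 is 0-indexed offset 13.
U+C2A45 → 4-byte form F3 82 A9 85 at offsets 0–3.
U+0042 → 1-byte form 42 at offsets 4–4.
U+6E96 → 3-byte form E6 BA 96 at offsets 5–7.
U+A40D7 → 4-byte form F2 A4 83 97 at offsets 8–11.
U+16A2 → 3-byte form E1 9A A2 at offsets 12–14.
Offset 13 falls in char 5's range; it's byte 2 of E1 9A A2 = 0x9A.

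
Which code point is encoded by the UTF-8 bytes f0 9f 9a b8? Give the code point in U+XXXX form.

U+1F6B8

Leading byte 0xF0 = 11110000 matches 11110xxx → 4-byte sequence.
Byte 1: 0xF0 = 11110000, payload 000 (3 bits).
Byte 2: 0x9F = 10011111 (10xxxxxx ✓), payload 011111.
Byte 3: 0x9A = 10011010 (10xxxxxx ✓), payload 011010.
Byte 4: 0xB8 = 10111000 (10xxxxxx ✓), payload 111000.
Concatenate: 000011111011010111000 = 0x1F6B8 (21 bits → U+1F6B8).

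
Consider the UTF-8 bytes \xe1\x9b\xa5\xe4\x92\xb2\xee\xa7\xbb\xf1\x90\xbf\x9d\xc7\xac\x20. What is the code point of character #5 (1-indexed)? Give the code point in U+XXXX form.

U+01EC

Offset 0: leading byte 0xE1 = 11100001 → 3-byte char #1 = E1 9B A5.
Offset 3: leading byte 0xE4 = 11100100 → 3-byte char #2 = E4 92 B2.
Offset 6: leading byte 0xEE = 11101110 → 3-byte char #3 = EE A7 BB.
Offset 9: leading byte 0xF1 = 11110001 → 4-byte char #4 = F1 90 BF 9D.
Offset 13: leading byte 0xC7 = 11000111 → 2-byte char #5 = C7 AC.
Leading byte 0xC7 = 11000111 matches 110xxxxx → 2-byte sequence.
Byte 1: 0xC7 = 11000111, payload 00111 (5 bits).
Byte 2: 0xAC = 10101100 (10xxxxxx ✓), payload 101100.
Concatenate: 00111101100 = 0x1EC (11 bits → U+01EC).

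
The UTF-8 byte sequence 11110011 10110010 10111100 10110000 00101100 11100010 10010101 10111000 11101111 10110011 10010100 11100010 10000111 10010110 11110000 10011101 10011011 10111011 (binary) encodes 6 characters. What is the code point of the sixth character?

U+1D6FB

Offset 0: leading byte 0xF3 = 11110011 → 4-byte char #1 = F3 B2 BC B0.
Offset 4: leading byte 0x2C = 00101100 → 1-byte char #2 = 2C.
Offset 5: leading byte 0xE2 = 11100010 → 3-byte char #3 = E2 95 B8.
Offset 8: leading byte 0xEF = 11101111 → 3-byte char #4 = EF B3 94.
Offset 11: leading byte 0xE2 = 11100010 → 3-byte char #5 = E2 87 96.
Offset 14: leading byte 0xF0 = 11110000 → 4-byte char #6 = F0 9D 9B BB.
Leading byte 0xF0 = 11110000 matches 11110xxx → 4-byte sequence.
Byte 1: 0xF0 = 11110000, payload 000 (3 bits).
Byte 2: 0x9D = 10011101 (10xxxxxx ✓), payload 011101.
Byte 3: 0x9B = 10011011 (10xxxxxx ✓), payload 011011.
Byte 4: 0xBB = 10111011 (10xxxxxx ✓), payload 111011.
Concatenate: 000011101011011111011 = 0x1D6FB (21 bits → U+1D6FB).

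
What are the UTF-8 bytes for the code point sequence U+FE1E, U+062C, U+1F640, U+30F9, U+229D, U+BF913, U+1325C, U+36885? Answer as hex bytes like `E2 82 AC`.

U+FE1E: 3-byte form → EF B8 9E.
U+062C: 2-byte form → D8 AC.
U+1F640: 4-byte form → F0 9F 99 80.
U+30F9: 3-byte form → E3 83 B9.
U+229D: 3-byte form → E2 8A 9D.
U+BF913: 4-byte form → F2 BF A4 93.
U+1325C: 4-byte form → F0 93 89 9C.
U+36885: 4-byte form → F0 B6 A2 85.
Concatenated (27 bytes): EF B8 9E D8 AC F0 9F 99 80 E3 83 B9 E2 8A 9D F2 BF A4 93 F0 93 89 9C F0 B6 A2 85.

EF B8 9E D8 AC F0 9F 99 80 E3 83 B9 E2 8A 9D F2 BF A4 93 F0 93 89 9C F0 B6 A2 85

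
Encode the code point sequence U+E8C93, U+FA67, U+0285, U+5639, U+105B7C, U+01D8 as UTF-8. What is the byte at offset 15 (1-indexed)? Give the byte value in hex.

0xAD

1-indexed offset 15 is 0-indexed offset 14.
U+E8C93 → 4-byte form F3 A8 B2 93 at offsets 0–3.
U+FA67 → 3-byte form EF A9 A7 at offsets 4–6.
U+0285 → 2-byte form CA 85 at offsets 7–8.
U+5639 → 3-byte form E5 98 B9 at offsets 9–11.
U+105B7C → 4-byte form F4 85 AD BC at offsets 12–15.
Offset 14 falls in char 5's range; it's byte 3 of F4 85 AD BC = 0xAD.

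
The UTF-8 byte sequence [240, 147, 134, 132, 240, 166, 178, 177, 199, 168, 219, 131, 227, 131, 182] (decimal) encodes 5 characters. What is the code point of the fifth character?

U+30F6

Offset 0: leading byte 0xF0 = 11110000 → 4-byte char #1 = F0 93 86 84.
Offset 4: leading byte 0xF0 = 11110000 → 4-byte char #2 = F0 A6 B2 B1.
Offset 8: leading byte 0xC7 = 11000111 → 2-byte char #3 = C7 A8.
Offset 10: leading byte 0xDB = 11011011 → 2-byte char #4 = DB 83.
Offset 12: leading byte 0xE3 = 11100011 → 3-byte char #5 = E3 83 B6.
Leading byte 0xE3 = 11100011 matches 1110xxxx → 3-byte sequence.
Byte 1: 0xE3 = 11100011, payload 0011 (4 bits).
Byte 2: 0x83 = 10000011 (10xxxxxx ✓), payload 000011.
Byte 3: 0xB6 = 10110110 (10xxxxxx ✓), payload 110110.
Concatenate: 0011000011110110 = 0x30F6 (16 bits → U+30F6).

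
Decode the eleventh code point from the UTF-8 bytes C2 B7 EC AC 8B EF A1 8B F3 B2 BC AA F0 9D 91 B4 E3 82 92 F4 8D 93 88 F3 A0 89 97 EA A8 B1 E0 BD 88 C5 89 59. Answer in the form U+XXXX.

Offset 0: leading byte 0xC2 = 11000010 → 2-byte char #1 = C2 B7.
Offset 2: leading byte 0xEC = 11101100 → 3-byte char #2 = EC AC 8B.
Offset 5: leading byte 0xEF = 11101111 → 3-byte char #3 = EF A1 8B.
Offset 8: leading byte 0xF3 = 11110011 → 4-byte char #4 = F3 B2 BC AA.
Offset 12: leading byte 0xF0 = 11110000 → 4-byte char #5 = F0 9D 91 B4.
Offset 16: leading byte 0xE3 = 11100011 → 3-byte char #6 = E3 82 92.
Offset 19: leading byte 0xF4 = 11110100 → 4-byte char #7 = F4 8D 93 88.
Offset 23: leading byte 0xF3 = 11110011 → 4-byte char #8 = F3 A0 89 97.
Offset 27: leading byte 0xEA = 11101010 → 3-byte char #9 = EA A8 B1.
Offset 30: leading byte 0xE0 = 11100000 → 3-byte char #10 = E0 BD 88.
Offset 33: leading byte 0xC5 = 11000101 → 2-byte char #11 = C5 89.
Leading byte 0xC5 = 11000101 matches 110xxxxx → 2-byte sequence.
Byte 1: 0xC5 = 11000101, payload 00101 (5 bits).
Byte 2: 0x89 = 10001001 (10xxxxxx ✓), payload 001001.
Concatenate: 00101001001 = 0x149 (11 bits → U+0149).

U+0149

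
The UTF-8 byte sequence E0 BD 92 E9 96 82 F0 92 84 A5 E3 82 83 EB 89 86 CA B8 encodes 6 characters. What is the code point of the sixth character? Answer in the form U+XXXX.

U+02B8

Offset 0: leading byte 0xE0 = 11100000 → 3-byte char #1 = E0 BD 92.
Offset 3: leading byte 0xE9 = 11101001 → 3-byte char #2 = E9 96 82.
Offset 6: leading byte 0xF0 = 11110000 → 4-byte char #3 = F0 92 84 A5.
Offset 10: leading byte 0xE3 = 11100011 → 3-byte char #4 = E3 82 83.
Offset 13: leading byte 0xEB = 11101011 → 3-byte char #5 = EB 89 86.
Offset 16: leading byte 0xCA = 11001010 → 2-byte char #6 = CA B8.
Leading byte 0xCA = 11001010 matches 110xxxxx → 2-byte sequence.
Byte 1: 0xCA = 11001010, payload 01010 (5 bits).
Byte 2: 0xB8 = 10111000 (10xxxxxx ✓), payload 111000.
Concatenate: 01010111000 = 0x2B8 (11 bits → U+02B8).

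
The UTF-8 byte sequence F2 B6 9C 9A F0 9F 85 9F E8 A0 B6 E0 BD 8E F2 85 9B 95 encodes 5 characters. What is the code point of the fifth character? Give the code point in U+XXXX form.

U+856D5

Offset 0: leading byte 0xF2 = 11110010 → 4-byte char #1 = F2 B6 9C 9A.
Offset 4: leading byte 0xF0 = 11110000 → 4-byte char #2 = F0 9F 85 9F.
Offset 8: leading byte 0xE8 = 11101000 → 3-byte char #3 = E8 A0 B6.
Offset 11: leading byte 0xE0 = 11100000 → 3-byte char #4 = E0 BD 8E.
Offset 14: leading byte 0xF2 = 11110010 → 4-byte char #5 = F2 85 9B 95.
Leading byte 0xF2 = 11110010 matches 11110xxx → 4-byte sequence.
Byte 1: 0xF2 = 11110010, payload 010 (3 bits).
Byte 2: 0x85 = 10000101 (10xxxxxx ✓), payload 000101.
Byte 3: 0x9B = 10011011 (10xxxxxx ✓), payload 011011.
Byte 4: 0x95 = 10010101 (10xxxxxx ✓), payload 010101.
Concatenate: 010000101011011010101 = 0x856D5 (21 bits → U+856D5).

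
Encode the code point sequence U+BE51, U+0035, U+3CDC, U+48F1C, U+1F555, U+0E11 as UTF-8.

EB B9 91 35 E3 B3 9C F1 88 BC 9C F0 9F 95 95 E0 B8 91

U+BE51: 3-byte form → EB B9 91.
U+0035: 1-byte form → 35.
U+3CDC: 3-byte form → E3 B3 9C.
U+48F1C: 4-byte form → F1 88 BC 9C.
U+1F555: 4-byte form → F0 9F 95 95.
U+0E11: 3-byte form → E0 B8 91.
Concatenated (18 bytes): EB B9 91 35 E3 B3 9C F1 88 BC 9C F0 9F 95 95 E0 B8 91.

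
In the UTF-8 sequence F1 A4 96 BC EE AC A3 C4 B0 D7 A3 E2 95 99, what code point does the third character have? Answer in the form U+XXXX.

U+0130

Offset 0: leading byte 0xF1 = 11110001 → 4-byte char #1 = F1 A4 96 BC.
Offset 4: leading byte 0xEE = 11101110 → 3-byte char #2 = EE AC A3.
Offset 7: leading byte 0xC4 = 11000100 → 2-byte char #3 = C4 B0.
Leading byte 0xC4 = 11000100 matches 110xxxxx → 2-byte sequence.
Byte 1: 0xC4 = 11000100, payload 00100 (5 bits).
Byte 2: 0xB0 = 10110000 (10xxxxxx ✓), payload 110000.
Concatenate: 00100110000 = 0x130 (11 bits → U+0130).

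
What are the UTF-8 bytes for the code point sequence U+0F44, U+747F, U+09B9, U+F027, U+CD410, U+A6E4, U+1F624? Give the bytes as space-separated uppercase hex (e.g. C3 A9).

E0 BD 84 E7 91 BF E0 A6 B9 EF 80 A7 F3 8D 90 90 EA 9B A4 F0 9F 98 A4

U+0F44: 3-byte form → E0 BD 84.
U+747F: 3-byte form → E7 91 BF.
U+09B9: 3-byte form → E0 A6 B9.
U+F027: 3-byte form → EF 80 A7.
U+CD410: 4-byte form → F3 8D 90 90.
U+A6E4: 3-byte form → EA 9B A4.
U+1F624: 4-byte form → F0 9F 98 A4.
Concatenated (23 bytes): E0 BD 84 E7 91 BF E0 A6 B9 EF 80 A7 F3 8D 90 90 EA 9B A4 F0 9F 98 A4.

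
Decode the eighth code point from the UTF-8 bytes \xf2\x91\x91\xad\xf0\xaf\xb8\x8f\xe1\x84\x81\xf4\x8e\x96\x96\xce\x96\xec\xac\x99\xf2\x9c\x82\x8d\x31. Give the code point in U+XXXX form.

Offset 0: leading byte 0xF2 = 11110010 → 4-byte char #1 = F2 91 91 AD.
Offset 4: leading byte 0xF0 = 11110000 → 4-byte char #2 = F0 AF B8 8F.
Offset 8: leading byte 0xE1 = 11100001 → 3-byte char #3 = E1 84 81.
Offset 11: leading byte 0xF4 = 11110100 → 4-byte char #4 = F4 8E 96 96.
Offset 15: leading byte 0xCE = 11001110 → 2-byte char #5 = CE 96.
Offset 17: leading byte 0xEC = 11101100 → 3-byte char #6 = EC AC 99.
Offset 20: leading byte 0xF2 = 11110010 → 4-byte char #7 = F2 9C 82 8D.
Offset 24: leading byte 0x31 = 00110001 → 1-byte char #8 = 31.
Leading byte 0x31 = 00110001 matches 0xxxxxxx → 1-byte sequence.
Byte 1: 0x31 = 00110001, payload 0110001 (7 bits).
Concatenate: 0110001 = 0x31 (7 bits → U+0031).

U+0031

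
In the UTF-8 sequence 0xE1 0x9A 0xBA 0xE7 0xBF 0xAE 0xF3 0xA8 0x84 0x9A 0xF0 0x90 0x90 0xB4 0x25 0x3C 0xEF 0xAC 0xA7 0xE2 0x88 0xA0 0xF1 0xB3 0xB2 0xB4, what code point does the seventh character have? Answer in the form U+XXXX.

Offset 0: leading byte 0xE1 = 11100001 → 3-byte char #1 = E1 9A BA.
Offset 3: leading byte 0xE7 = 11100111 → 3-byte char #2 = E7 BF AE.
Offset 6: leading byte 0xF3 = 11110011 → 4-byte char #3 = F3 A8 84 9A.
Offset 10: leading byte 0xF0 = 11110000 → 4-byte char #4 = F0 90 90 B4.
Offset 14: leading byte 0x25 = 00100101 → 1-byte char #5 = 25.
Offset 15: leading byte 0x3C = 00111100 → 1-byte char #6 = 3C.
Offset 16: leading byte 0xEF = 11101111 → 3-byte char #7 = EF AC A7.
Leading byte 0xEF = 11101111 matches 1110xxxx → 3-byte sequence.
Byte 1: 0xEF = 11101111, payload 1111 (4 bits).
Byte 2: 0xAC = 10101100 (10xxxxxx ✓), payload 101100.
Byte 3: 0xA7 = 10100111 (10xxxxxx ✓), payload 100111.
Concatenate: 1111101100100111 = 0xFB27 (16 bits → U+FB27).

U+FB27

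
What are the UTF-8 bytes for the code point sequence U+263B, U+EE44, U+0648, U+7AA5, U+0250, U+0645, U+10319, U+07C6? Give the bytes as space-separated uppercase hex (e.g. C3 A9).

U+263B: 3-byte form → E2 98 BB.
U+EE44: 3-byte form → EE B9 84.
U+0648: 2-byte form → D9 88.
U+7AA5: 3-byte form → E7 AA A5.
U+0250: 2-byte form → C9 90.
U+0645: 2-byte form → D9 85.
U+10319: 4-byte form → F0 90 8C 99.
U+07C6: 2-byte form → DF 86.
Concatenated (21 bytes): E2 98 BB EE B9 84 D9 88 E7 AA A5 C9 90 D9 85 F0 90 8C 99 DF 86.

E2 98 BB EE B9 84 D9 88 E7 AA A5 C9 90 D9 85 F0 90 8C 99 DF 86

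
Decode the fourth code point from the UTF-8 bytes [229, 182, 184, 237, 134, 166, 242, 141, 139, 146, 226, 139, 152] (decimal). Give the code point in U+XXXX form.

Offset 0: leading byte 0xE5 = 11100101 → 3-byte char #1 = E5 B6 B8.
Offset 3: leading byte 0xED = 11101101 → 3-byte char #2 = ED 86 A6.
Offset 6: leading byte 0xF2 = 11110010 → 4-byte char #3 = F2 8D 8B 92.
Offset 10: leading byte 0xE2 = 11100010 → 3-byte char #4 = E2 8B 98.
Leading byte 0xE2 = 11100010 matches 1110xxxx → 3-byte sequence.
Byte 1: 0xE2 = 11100010, payload 0010 (4 bits).
Byte 2: 0x8B = 10001011 (10xxxxxx ✓), payload 001011.
Byte 3: 0x98 = 10011000 (10xxxxxx ✓), payload 011000.
Concatenate: 0010001011011000 = 0x22D8 (16 bits → U+22D8).

U+22D8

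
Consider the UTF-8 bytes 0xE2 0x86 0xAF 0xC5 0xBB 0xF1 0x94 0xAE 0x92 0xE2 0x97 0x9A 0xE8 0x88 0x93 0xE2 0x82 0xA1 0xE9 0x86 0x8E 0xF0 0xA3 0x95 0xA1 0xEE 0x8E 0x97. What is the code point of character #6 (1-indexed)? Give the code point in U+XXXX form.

Offset 0: leading byte 0xE2 = 11100010 → 3-byte char #1 = E2 86 AF.
Offset 3: leading byte 0xC5 = 11000101 → 2-byte char #2 = C5 BB.
Offset 5: leading byte 0xF1 = 11110001 → 4-byte char #3 = F1 94 AE 92.
Offset 9: leading byte 0xE2 = 11100010 → 3-byte char #4 = E2 97 9A.
Offset 12: leading byte 0xE8 = 11101000 → 3-byte char #5 = E8 88 93.
Offset 15: leading byte 0xE2 = 11100010 → 3-byte char #6 = E2 82 A1.
Leading byte 0xE2 = 11100010 matches 1110xxxx → 3-byte sequence.
Byte 1: 0xE2 = 11100010, payload 0010 (4 bits).
Byte 2: 0x82 = 10000010 (10xxxxxx ✓), payload 000010.
Byte 3: 0xA1 = 10100001 (10xxxxxx ✓), payload 100001.
Concatenate: 0010000010100001 = 0x20A1 (16 bits → U+20A1).

U+20A1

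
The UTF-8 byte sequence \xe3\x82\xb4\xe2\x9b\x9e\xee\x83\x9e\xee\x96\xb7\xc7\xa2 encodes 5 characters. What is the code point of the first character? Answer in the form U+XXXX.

Offset 0: leading byte 0xE3 = 11100011 → 3-byte char #1 = E3 82 B4.
Leading byte 0xE3 = 11100011 matches 1110xxxx → 3-byte sequence.
Byte 1: 0xE3 = 11100011, payload 0011 (4 bits).
Byte 2: 0x82 = 10000010 (10xxxxxx ✓), payload 000010.
Byte 3: 0xB4 = 10110100 (10xxxxxx ✓), payload 110100.
Concatenate: 0011000010110100 = 0x30B4 (16 bits → U+30B4).

U+30B4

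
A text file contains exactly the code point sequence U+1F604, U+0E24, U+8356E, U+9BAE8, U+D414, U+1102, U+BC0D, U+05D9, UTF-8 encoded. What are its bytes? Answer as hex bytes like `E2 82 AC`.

F0 9F 98 84 E0 B8 A4 F2 83 95 AE F2 9B AB A8 ED 90 94 E1 84 82 EB B0 8D D7 99

U+1F604: 4-byte form → F0 9F 98 84.
U+0E24: 3-byte form → E0 B8 A4.
U+8356E: 4-byte form → F2 83 95 AE.
U+9BAE8: 4-byte form → F2 9B AB A8.
U+D414: 3-byte form → ED 90 94.
U+1102: 3-byte form → E1 84 82.
U+BC0D: 3-byte form → EB B0 8D.
U+05D9: 2-byte form → D7 99.
Concatenated (26 bytes): F0 9F 98 84 E0 B8 A4 F2 83 95 AE F2 9B AB A8 ED 90 94 E1 84 82 EB B0 8D D7 99.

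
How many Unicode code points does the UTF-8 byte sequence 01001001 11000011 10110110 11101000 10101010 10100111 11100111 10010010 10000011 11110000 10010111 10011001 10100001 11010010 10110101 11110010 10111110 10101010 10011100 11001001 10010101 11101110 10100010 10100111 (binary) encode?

Byte at offset 0: 0x49 = 01001001 → 1-byte char (#1). Advance 1.
Byte at offset 1: 0xC3 = 11000011 → 2-byte char (#2). Advance 2.
Byte at offset 3: 0xE8 = 11101000 → 3-byte char (#3). Advance 3.
Byte at offset 6: 0xE7 = 11100111 → 3-byte char (#4). Advance 3.
Byte at offset 9: 0xF0 = 11110000 → 4-byte char (#5). Advance 4.
Byte at offset 13: 0xD2 = 11010010 → 2-byte char (#6). Advance 2.
Byte at offset 15: 0xF2 = 11110010 → 4-byte char (#7). Advance 4.
Byte at offset 19: 0xC9 = 11001001 → 2-byte char (#8). Advance 2.
Byte at offset 21: 0xEE = 11101110 → 3-byte char (#9). Advance 3.
Reached end at offset 24 after 9 code points.

9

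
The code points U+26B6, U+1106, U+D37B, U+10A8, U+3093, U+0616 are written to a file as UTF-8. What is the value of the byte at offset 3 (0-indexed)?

0xE1

U+26B6 → 3-byte form E2 9A B6 at offsets 0–2.
U+1106 → 3-byte form E1 84 86 at offsets 3–5.
Offset 3 falls in char 2's range; it's byte 1 of E1 84 86 = 0xE1.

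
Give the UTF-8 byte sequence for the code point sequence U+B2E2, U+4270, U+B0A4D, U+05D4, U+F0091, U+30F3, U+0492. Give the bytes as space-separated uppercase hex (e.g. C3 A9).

U+B2E2: 3-byte form → EB 8B A2.
U+4270: 3-byte form → E4 89 B0.
U+B0A4D: 4-byte form → F2 B0 A9 8D.
U+05D4: 2-byte form → D7 94.
U+F0091: 4-byte form → F3 B0 82 91.
U+30F3: 3-byte form → E3 83 B3.
U+0492: 2-byte form → D2 92.
Concatenated (21 bytes): EB 8B A2 E4 89 B0 F2 B0 A9 8D D7 94 F3 B0 82 91 E3 83 B3 D2 92.

EB 8B A2 E4 89 B0 F2 B0 A9 8D D7 94 F3 B0 82 91 E3 83 B3 D2 92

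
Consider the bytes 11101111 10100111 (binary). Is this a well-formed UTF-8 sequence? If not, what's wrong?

Leading byte 0xEF = 11101111 → 3-byte form, but only 2 bytes are present.

invalid (sequence truncated)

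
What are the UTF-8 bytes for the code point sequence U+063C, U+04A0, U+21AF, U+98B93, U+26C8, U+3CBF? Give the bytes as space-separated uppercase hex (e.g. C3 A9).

U+063C: 2-byte form → D8 BC.
U+04A0: 2-byte form → D2 A0.
U+21AF: 3-byte form → E2 86 AF.
U+98B93: 4-byte form → F2 98 AE 93.
U+26C8: 3-byte form → E2 9B 88.
U+3CBF: 3-byte form → E3 B2 BF.
Concatenated (17 bytes): D8 BC D2 A0 E2 86 AF F2 98 AE 93 E2 9B 88 E3 B2 BF.

D8 BC D2 A0 E2 86 AF F2 98 AE 93 E2 9B 88 E3 B2 BF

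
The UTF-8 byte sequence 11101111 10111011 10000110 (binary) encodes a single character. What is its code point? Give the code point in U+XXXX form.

U+FEC6

Leading byte 0xEF = 11101111 matches 1110xxxx → 3-byte sequence.
Byte 1: 0xEF = 11101111, payload 1111 (4 bits).
Byte 2: 0xBB = 10111011 (10xxxxxx ✓), payload 111011.
Byte 3: 0x86 = 10000110 (10xxxxxx ✓), payload 000110.
Concatenate: 1111111011000110 = 0xFEC6 (16 bits → U+FEC6).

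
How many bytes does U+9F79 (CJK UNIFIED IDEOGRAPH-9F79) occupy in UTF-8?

3

U+9F79 = 0x9F79. UTF-8 uses 1 byte below 0x80, 2 below 0x800, 3 below 0x10000, 4 up to 0x10FFFF. 0x9F79 is in U+0800–U+FFFF → 3 bytes.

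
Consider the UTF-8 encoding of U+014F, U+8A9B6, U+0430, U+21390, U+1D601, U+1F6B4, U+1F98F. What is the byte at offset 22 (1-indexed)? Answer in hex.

0x9F

1-indexed offset 22 is 0-indexed offset 21.
U+014F → 2-byte form C5 8F at offsets 0–1.
U+8A9B6 → 4-byte form F2 8A A6 B6 at offsets 2–5.
U+0430 → 2-byte form D0 B0 at offsets 6–7.
U+21390 → 4-byte form F0 A1 8E 90 at offsets 8–11.
U+1D601 → 4-byte form F0 9D 98 81 at offsets 12–15.
U+1F6B4 → 4-byte form F0 9F 9A B4 at offsets 16–19.
U+1F98F → 4-byte form F0 9F A6 8F at offsets 20–23.
Offset 21 falls in char 7's range; it's byte 2 of F0 9F A6 8F = 0x9F.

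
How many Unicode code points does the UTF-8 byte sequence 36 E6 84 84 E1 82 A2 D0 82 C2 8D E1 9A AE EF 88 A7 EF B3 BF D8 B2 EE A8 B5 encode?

Byte at offset 0: 0x36 = 00110110 → 1-byte char (#1). Advance 1.
Byte at offset 1: 0xE6 = 11100110 → 3-byte char (#2). Advance 3.
Byte at offset 4: 0xE1 = 11100001 → 3-byte char (#3). Advance 3.
Byte at offset 7: 0xD0 = 11010000 → 2-byte char (#4). Advance 2.
Byte at offset 9: 0xC2 = 11000010 → 2-byte char (#5). Advance 2.
Byte at offset 11: 0xE1 = 11100001 → 3-byte char (#6). Advance 3.
Byte at offset 14: 0xEF = 11101111 → 3-byte char (#7). Advance 3.
Byte at offset 17: 0xEF = 11101111 → 3-byte char (#8). Advance 3.
Byte at offset 20: 0xD8 = 11011000 → 2-byte char (#9). Advance 2.
Byte at offset 22: 0xEE = 11101110 → 3-byte char (#10). Advance 3.
Reached end at offset 25 after 10 code points.

10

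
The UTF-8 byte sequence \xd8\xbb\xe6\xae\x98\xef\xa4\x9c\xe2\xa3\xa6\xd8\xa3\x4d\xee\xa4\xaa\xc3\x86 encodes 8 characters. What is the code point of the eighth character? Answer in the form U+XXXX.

U+00C6

Offset 0: leading byte 0xD8 = 11011000 → 2-byte char #1 = D8 BB.
Offset 2: leading byte 0xE6 = 11100110 → 3-byte char #2 = E6 AE 98.
Offset 5: leading byte 0xEF = 11101111 → 3-byte char #3 = EF A4 9C.
Offset 8: leading byte 0xE2 = 11100010 → 3-byte char #4 = E2 A3 A6.
Offset 11: leading byte 0xD8 = 11011000 → 2-byte char #5 = D8 A3.
Offset 13: leading byte 0x4D = 01001101 → 1-byte char #6 = 4D.
Offset 14: leading byte 0xEE = 11101110 → 3-byte char #7 = EE A4 AA.
Offset 17: leading byte 0xC3 = 11000011 → 2-byte char #8 = C3 86.
Leading byte 0xC3 = 11000011 matches 110xxxxx → 2-byte sequence.
Byte 1: 0xC3 = 11000011, payload 00011 (5 bits).
Byte 2: 0x86 = 10000110 (10xxxxxx ✓), payload 000110.
Concatenate: 00011000110 = 0xC6 (11 bits → U+00C6).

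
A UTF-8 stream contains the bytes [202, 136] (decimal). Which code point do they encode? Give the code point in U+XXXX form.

Leading byte 0xCA = 11001010 matches 110xxxxx → 2-byte sequence.
Byte 1: 0xCA = 11001010, payload 01010 (5 bits).
Byte 2: 0x88 = 10001000 (10xxxxxx ✓), payload 001000.
Concatenate: 01010001000 = 0x288 (11 bits → U+0288).

U+0288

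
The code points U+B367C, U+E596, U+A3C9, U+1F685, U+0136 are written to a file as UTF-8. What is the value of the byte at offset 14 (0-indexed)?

U+B367C → 4-byte form F2 B3 99 BC at offsets 0–3.
U+E596 → 3-byte form EE 96 96 at offsets 4–6.
U+A3C9 → 3-byte form EA 8F 89 at offsets 7–9.
U+1F685 → 4-byte form F0 9F 9A 85 at offsets 10–13.
U+0136 → 2-byte form C4 B6 at offsets 14–15.
Offset 14 falls in char 5's range; it's byte 1 of C4 B6 = 0xC4.

0xC4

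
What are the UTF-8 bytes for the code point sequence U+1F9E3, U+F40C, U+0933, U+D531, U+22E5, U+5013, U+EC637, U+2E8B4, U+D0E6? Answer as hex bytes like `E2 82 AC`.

F0 9F A7 A3 EF 90 8C E0 A4 B3 ED 94 B1 E2 8B A5 E5 80 93 F3 AC 98 B7 F0 AE A2 B4 ED 83 A6

U+1F9E3: 4-byte form → F0 9F A7 A3.
U+F40C: 3-byte form → EF 90 8C.
U+0933: 3-byte form → E0 A4 B3.
U+D531: 3-byte form → ED 94 B1.
U+22E5: 3-byte form → E2 8B A5.
U+5013: 3-byte form → E5 80 93.
U+EC637: 4-byte form → F3 AC 98 B7.
U+2E8B4: 4-byte form → F0 AE A2 B4.
U+D0E6: 3-byte form → ED 83 A6.
Concatenated (30 bytes): F0 9F A7 A3 EF 90 8C E0 A4 B3 ED 94 B1 E2 8B A5 E5 80 93 F3 AC 98 B7 F0 AE A2 B4 ED 83 A6.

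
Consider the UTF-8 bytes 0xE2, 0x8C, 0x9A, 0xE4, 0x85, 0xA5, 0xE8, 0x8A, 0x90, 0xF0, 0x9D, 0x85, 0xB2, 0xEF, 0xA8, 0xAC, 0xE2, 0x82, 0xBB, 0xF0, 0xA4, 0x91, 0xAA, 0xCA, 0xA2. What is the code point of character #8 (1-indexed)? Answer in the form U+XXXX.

U+02A2

Offset 0: leading byte 0xE2 = 11100010 → 3-byte char #1 = E2 8C 9A.
Offset 3: leading byte 0xE4 = 11100100 → 3-byte char #2 = E4 85 A5.
Offset 6: leading byte 0xE8 = 11101000 → 3-byte char #3 = E8 8A 90.
Offset 9: leading byte 0xF0 = 11110000 → 4-byte char #4 = F0 9D 85 B2.
Offset 13: leading byte 0xEF = 11101111 → 3-byte char #5 = EF A8 AC.
Offset 16: leading byte 0xE2 = 11100010 → 3-byte char #6 = E2 82 BB.
Offset 19: leading byte 0xF0 = 11110000 → 4-byte char #7 = F0 A4 91 AA.
Offset 23: leading byte 0xCA = 11001010 → 2-byte char #8 = CA A2.
Leading byte 0xCA = 11001010 matches 110xxxxx → 2-byte sequence.
Byte 1: 0xCA = 11001010, payload 01010 (5 bits).
Byte 2: 0xA2 = 10100010 (10xxxxxx ✓), payload 100010.
Concatenate: 01010100010 = 0x2A2 (11 bits → U+02A2).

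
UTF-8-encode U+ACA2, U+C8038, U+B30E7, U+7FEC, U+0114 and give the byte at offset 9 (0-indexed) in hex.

0x83

U+ACA2 → 3-byte form EA B2 A2 at offsets 0–2.
U+C8038 → 4-byte form F3 88 80 B8 at offsets 3–6.
U+B30E7 → 4-byte form F2 B3 83 A7 at offsets 7–10.
Offset 9 falls in char 3's range; it's byte 3 of F2 B3 83 A7 = 0x83.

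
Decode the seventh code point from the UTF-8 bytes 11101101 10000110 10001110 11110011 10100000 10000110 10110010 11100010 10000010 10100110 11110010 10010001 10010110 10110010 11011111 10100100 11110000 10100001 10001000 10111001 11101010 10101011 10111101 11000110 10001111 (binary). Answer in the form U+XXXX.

U+AAFD

Offset 0: leading byte 0xED = 11101101 → 3-byte char #1 = ED 86 8E.
Offset 3: leading byte 0xF3 = 11110011 → 4-byte char #2 = F3 A0 86 B2.
Offset 7: leading byte 0xE2 = 11100010 → 3-byte char #3 = E2 82 A6.
Offset 10: leading byte 0xF2 = 11110010 → 4-byte char #4 = F2 91 96 B2.
Offset 14: leading byte 0xDF = 11011111 → 2-byte char #5 = DF A4.
Offset 16: leading byte 0xF0 = 11110000 → 4-byte char #6 = F0 A1 88 B9.
Offset 20: leading byte 0xEA = 11101010 → 3-byte char #7 = EA AB BD.
Leading byte 0xEA = 11101010 matches 1110xxxx → 3-byte sequence.
Byte 1: 0xEA = 11101010, payload 1010 (4 bits).
Byte 2: 0xAB = 10101011 (10xxxxxx ✓), payload 101011.
Byte 3: 0xBD = 10111101 (10xxxxxx ✓), payload 111101.
Concatenate: 1010101011111101 = 0xAAFD (16 bits → U+AAFD).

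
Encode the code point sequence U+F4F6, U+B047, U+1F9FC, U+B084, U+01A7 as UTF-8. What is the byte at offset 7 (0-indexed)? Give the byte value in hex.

0x9F

U+F4F6 → 3-byte form EF 93 B6 at offsets 0–2.
U+B047 → 3-byte form EB 81 87 at offsets 3–5.
U+1F9FC → 4-byte form F0 9F A7 BC at offsets 6–9.
Offset 7 falls in char 3's range; it's byte 2 of F0 9F A7 BC = 0x9F.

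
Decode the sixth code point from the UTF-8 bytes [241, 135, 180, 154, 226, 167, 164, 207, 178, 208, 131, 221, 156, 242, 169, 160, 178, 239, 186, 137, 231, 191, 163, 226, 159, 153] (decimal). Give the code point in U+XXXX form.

Offset 0: leading byte 0xF1 = 11110001 → 4-byte char #1 = F1 87 B4 9A.
Offset 4: leading byte 0xE2 = 11100010 → 3-byte char #2 = E2 A7 A4.
Offset 7: leading byte 0xCF = 11001111 → 2-byte char #3 = CF B2.
Offset 9: leading byte 0xD0 = 11010000 → 2-byte char #4 = D0 83.
Offset 11: leading byte 0xDD = 11011101 → 2-byte char #5 = DD 9C.
Offset 13: leading byte 0xF2 = 11110010 → 4-byte char #6 = F2 A9 A0 B2.
Leading byte 0xF2 = 11110010 matches 11110xxx → 4-byte sequence.
Byte 1: 0xF2 = 11110010, payload 010 (3 bits).
Byte 2: 0xA9 = 10101001 (10xxxxxx ✓), payload 101001.
Byte 3: 0xA0 = 10100000 (10xxxxxx ✓), payload 100000.
Byte 4: 0xB2 = 10110010 (10xxxxxx ✓), payload 110010.
Concatenate: 010101001100000110010 = 0xA9832 (21 bits → U+A9832).

U+A9832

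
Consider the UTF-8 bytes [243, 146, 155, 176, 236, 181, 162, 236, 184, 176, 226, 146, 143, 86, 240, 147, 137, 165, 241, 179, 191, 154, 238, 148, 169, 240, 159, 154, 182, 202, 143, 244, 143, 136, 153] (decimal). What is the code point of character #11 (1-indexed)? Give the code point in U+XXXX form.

Offset 0: leading byte 0xF3 = 11110011 → 4-byte char #1 = F3 92 9B B0.
Offset 4: leading byte 0xEC = 11101100 → 3-byte char #2 = EC B5 A2.
Offset 7: leading byte 0xEC = 11101100 → 3-byte char #3 = EC B8 B0.
Offset 10: leading byte 0xE2 = 11100010 → 3-byte char #4 = E2 92 8F.
Offset 13: leading byte 0x56 = 01010110 → 1-byte char #5 = 56.
Offset 14: leading byte 0xF0 = 11110000 → 4-byte char #6 = F0 93 89 A5.
Offset 18: leading byte 0xF1 = 11110001 → 4-byte char #7 = F1 B3 BF 9A.
Offset 22: leading byte 0xEE = 11101110 → 3-byte char #8 = EE 94 A9.
Offset 25: leading byte 0xF0 = 11110000 → 4-byte char #9 = F0 9F 9A B6.
Offset 29: leading byte 0xCA = 11001010 → 2-byte char #10 = CA 8F.
Offset 31: leading byte 0xF4 = 11110100 → 4-byte char #11 = F4 8F 88 99.
Leading byte 0xF4 = 11110100 matches 11110xxx → 4-byte sequence.
Byte 1: 0xF4 = 11110100, payload 100 (3 bits).
Byte 2: 0x8F = 10001111 (10xxxxxx ✓), payload 001111.
Byte 3: 0x88 = 10001000 (10xxxxxx ✓), payload 001000.
Byte 4: 0x99 = 10011001 (10xxxxxx ✓), payload 011001.
Concatenate: 100001111001000011001 = 0x10F219 (21 bits → U+10F219).

U+10F219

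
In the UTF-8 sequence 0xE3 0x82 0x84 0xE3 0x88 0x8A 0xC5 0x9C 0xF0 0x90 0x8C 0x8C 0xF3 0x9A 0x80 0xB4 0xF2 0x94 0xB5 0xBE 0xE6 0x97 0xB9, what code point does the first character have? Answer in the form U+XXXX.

U+3084

Offset 0: leading byte 0xE3 = 11100011 → 3-byte char #1 = E3 82 84.
Leading byte 0xE3 = 11100011 matches 1110xxxx → 3-byte sequence.
Byte 1: 0xE3 = 11100011, payload 0011 (4 bits).
Byte 2: 0x82 = 10000010 (10xxxxxx ✓), payload 000010.
Byte 3: 0x84 = 10000100 (10xxxxxx ✓), payload 000100.
Concatenate: 0011000010000100 = 0x3084 (16 bits → U+3084).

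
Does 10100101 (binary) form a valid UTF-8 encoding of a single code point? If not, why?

Byte 0xA5 = 10100101 has the form 10xxxxxx — a continuation byte — but there is no preceding leading byte.

invalid (continuation byte with no leading byte)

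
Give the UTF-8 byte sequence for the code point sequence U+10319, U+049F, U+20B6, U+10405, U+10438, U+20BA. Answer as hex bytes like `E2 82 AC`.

U+10319: 4-byte form → F0 90 8C 99.
U+049F: 2-byte form → D2 9F.
U+20B6: 3-byte form → E2 82 B6.
U+10405: 4-byte form → F0 90 90 85.
U+10438: 4-byte form → F0 90 90 B8.
U+20BA: 3-byte form → E2 82 BA.
Concatenated (20 bytes): F0 90 8C 99 D2 9F E2 82 B6 F0 90 90 85 F0 90 90 B8 E2 82 BA.

F0 90 8C 99 D2 9F E2 82 B6 F0 90 90 85 F0 90 90 B8 E2 82 BA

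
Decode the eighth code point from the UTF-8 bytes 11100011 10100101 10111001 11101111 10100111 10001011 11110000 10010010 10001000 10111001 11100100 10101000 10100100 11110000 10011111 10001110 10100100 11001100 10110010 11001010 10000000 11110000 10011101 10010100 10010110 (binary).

Offset 0: leading byte 0xE3 = 11100011 → 3-byte char #1 = E3 A5 B9.
Offset 3: leading byte 0xEF = 11101111 → 3-byte char #2 = EF A7 8B.
Offset 6: leading byte 0xF0 = 11110000 → 4-byte char #3 = F0 92 88 B9.
Offset 10: leading byte 0xE4 = 11100100 → 3-byte char #4 = E4 A8 A4.
Offset 13: leading byte 0xF0 = 11110000 → 4-byte char #5 = F0 9F 8E A4.
Offset 17: leading byte 0xCC = 11001100 → 2-byte char #6 = CC B2.
Offset 19: leading byte 0xCA = 11001010 → 2-byte char #7 = CA 80.
Offset 21: leading byte 0xF0 = 11110000 → 4-byte char #8 = F0 9D 94 96.
Leading byte 0xF0 = 11110000 matches 11110xxx → 4-byte sequence.
Byte 1: 0xF0 = 11110000, payload 000 (3 bits).
Byte 2: 0x9D = 10011101 (10xxxxxx ✓), payload 011101.
Byte 3: 0x94 = 10010100 (10xxxxxx ✓), payload 010100.
Byte 4: 0x96 = 10010110 (10xxxxxx ✓), payload 010110.
Concatenate: 000011101010100010110 = 0x1D516 (21 bits → U+1D516).

U+1D516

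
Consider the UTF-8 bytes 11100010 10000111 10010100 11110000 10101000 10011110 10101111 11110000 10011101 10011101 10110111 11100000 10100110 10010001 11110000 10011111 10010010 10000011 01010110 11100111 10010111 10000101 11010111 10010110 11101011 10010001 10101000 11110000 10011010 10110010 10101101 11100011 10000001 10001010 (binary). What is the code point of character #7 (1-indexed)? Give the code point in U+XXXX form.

U+75C5

Offset 0: leading byte 0xE2 = 11100010 → 3-byte char #1 = E2 87 94.
Offset 3: leading byte 0xF0 = 11110000 → 4-byte char #2 = F0 A8 9E AF.
Offset 7: leading byte 0xF0 = 11110000 → 4-byte char #3 = F0 9D 9D B7.
Offset 11: leading byte 0xE0 = 11100000 → 3-byte char #4 = E0 A6 91.
Offset 14: leading byte 0xF0 = 11110000 → 4-byte char #5 = F0 9F 92 83.
Offset 18: leading byte 0x56 = 01010110 → 1-byte char #6 = 56.
Offset 19: leading byte 0xE7 = 11100111 → 3-byte char #7 = E7 97 85.
Leading byte 0xE7 = 11100111 matches 1110xxxx → 3-byte sequence.
Byte 1: 0xE7 = 11100111, payload 0111 (4 bits).
Byte 2: 0x97 = 10010111 (10xxxxxx ✓), payload 010111.
Byte 3: 0x85 = 10000101 (10xxxxxx ✓), payload 000101.
Concatenate: 0111010111000101 = 0x75C5 (16 bits → U+75C5).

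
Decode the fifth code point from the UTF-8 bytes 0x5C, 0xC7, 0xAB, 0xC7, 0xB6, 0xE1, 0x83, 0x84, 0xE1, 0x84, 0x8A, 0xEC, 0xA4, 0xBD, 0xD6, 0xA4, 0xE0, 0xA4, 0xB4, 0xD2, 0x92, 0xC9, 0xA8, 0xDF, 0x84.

U+110A

Offset 0: leading byte 0x5C = 01011100 → 1-byte char #1 = 5C.
Offset 1: leading byte 0xC7 = 11000111 → 2-byte char #2 = C7 AB.
Offset 3: leading byte 0xC7 = 11000111 → 2-byte char #3 = C7 B6.
Offset 5: leading byte 0xE1 = 11100001 → 3-byte char #4 = E1 83 84.
Offset 8: leading byte 0xE1 = 11100001 → 3-byte char #5 = E1 84 8A.
Leading byte 0xE1 = 11100001 matches 1110xxxx → 3-byte sequence.
Byte 1: 0xE1 = 11100001, payload 0001 (4 bits).
Byte 2: 0x84 = 10000100 (10xxxxxx ✓), payload 000100.
Byte 3: 0x8A = 10001010 (10xxxxxx ✓), payload 001010.
Concatenate: 0001000100001010 = 0x110A (16 bits → U+110A).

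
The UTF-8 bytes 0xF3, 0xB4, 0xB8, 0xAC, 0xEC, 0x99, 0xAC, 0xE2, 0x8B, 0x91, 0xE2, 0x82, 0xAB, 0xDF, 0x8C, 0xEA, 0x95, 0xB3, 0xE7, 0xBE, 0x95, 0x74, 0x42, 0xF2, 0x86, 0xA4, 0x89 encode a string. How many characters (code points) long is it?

Byte at offset 0: 0xF3 = 11110011 → 4-byte char (#1). Advance 4.
Byte at offset 4: 0xEC = 11101100 → 3-byte char (#2). Advance 3.
Byte at offset 7: 0xE2 = 11100010 → 3-byte char (#3). Advance 3.
Byte at offset 10: 0xE2 = 11100010 → 3-byte char (#4). Advance 3.
Byte at offset 13: 0xDF = 11011111 → 2-byte char (#5). Advance 2.
Byte at offset 15: 0xEA = 11101010 → 3-byte char (#6). Advance 3.
Byte at offset 18: 0xE7 = 11100111 → 3-byte char (#7). Advance 3.
Byte at offset 21: 0x74 = 01110100 → 1-byte char (#8). Advance 1.
Byte at offset 22: 0x42 = 01000010 → 1-byte char (#9). Advance 1.
Byte at offset 23: 0xF2 = 11110010 → 4-byte char (#10). Advance 4.
Reached end at offset 27 after 10 code points.

10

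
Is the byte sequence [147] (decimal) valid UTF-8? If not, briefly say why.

invalid (continuation byte with no leading byte)

Byte 0x93 = 10010011 has the form 10xxxxxx — a continuation byte — but there is no preceding leading byte.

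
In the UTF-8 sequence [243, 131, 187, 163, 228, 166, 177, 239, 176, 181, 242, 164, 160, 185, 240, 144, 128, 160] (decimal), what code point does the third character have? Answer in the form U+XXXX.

Offset 0: leading byte 0xF3 = 11110011 → 4-byte char #1 = F3 83 BB A3.
Offset 4: leading byte 0xE4 = 11100100 → 3-byte char #2 = E4 A6 B1.
Offset 7: leading byte 0xEF = 11101111 → 3-byte char #3 = EF B0 B5.
Leading byte 0xEF = 11101111 matches 1110xxxx → 3-byte sequence.
Byte 1: 0xEF = 11101111, payload 1111 (4 bits).
Byte 2: 0xB0 = 10110000 (10xxxxxx ✓), payload 110000.
Byte 3: 0xB5 = 10110101 (10xxxxxx ✓), payload 110101.
Concatenate: 1111110000110101 = 0xFC35 (16 bits → U+FC35).

U+FC35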